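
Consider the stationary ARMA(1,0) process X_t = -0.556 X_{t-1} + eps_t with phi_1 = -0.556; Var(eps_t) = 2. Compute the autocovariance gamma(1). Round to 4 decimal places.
\gamma(1) = -1.6096

Multiply the model equation by X_{t-k} and take expectations. With theta_0 = psi_0 = 1 and psi_j the MA(infinity) weights, this gives
  gamma(k) - sum_i phi_i gamma(k-i) = c_k,
  c_k = sigma^2 * sum_{j=k..q} theta_j psi_{j-k}   (c_k = 0 for k > q),
using gamma(-m) = gamma(m).
Pure AR (q = 0): c_0 = sigma^2 = 2, c_k = 0 for k >= 1.
Equations for k = 0 and k = 1 (AR order 1):
  gamma(0) = phi_1 gamma(1) + c_0
  gamma(1) = phi_1 gamma(0) + c_1
Substituting the second into the first: gamma(0) (1 - phi_1^2) = c_0 + phi_1 c_1, so
  gamma(0) = c_0 / (1 - phi_1^2) = 2 / (1 - (-0.556)^2) = 2 / 0.690864 = 2.894926.
  gamma(1) = phi_1 gamma(0) = (-0.556)(2.894926) = -1.609579.
Therefore gamma(1) = -1.6096 (to 4 decimal places).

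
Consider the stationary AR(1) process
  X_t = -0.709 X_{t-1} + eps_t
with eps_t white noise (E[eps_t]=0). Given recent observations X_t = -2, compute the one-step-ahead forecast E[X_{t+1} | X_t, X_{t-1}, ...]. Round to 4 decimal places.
E[X_{t+1} \mid \mathcal F_t] = 1.4180

For an AR(p) model X_t = c + sum_i phi_i X_{t-i} + eps_t, the
one-step-ahead conditional mean is
  E[X_{t+1} | X_t, ...] = c + sum_i phi_i X_{t+1-i}.
Substitute known values:
  E[X_{t+1} | ...] = (-0.709) * (-2)
                   = 1.4180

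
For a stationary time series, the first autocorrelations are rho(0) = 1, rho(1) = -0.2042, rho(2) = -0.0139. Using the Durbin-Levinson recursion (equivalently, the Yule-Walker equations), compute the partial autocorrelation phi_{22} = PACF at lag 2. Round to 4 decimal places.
\phi_{22} = -0.0580

The PACF at lag k is phi_{kk}, the last component of the solution
to the Yule-Walker system G_k phi = r_k where
  (G_k)_{ij} = rho(|i - j|), (r_k)_i = rho(i), i,j = 1..k.
Equivalently, Durbin-Levinson gives phi_{kk} iteratively:
  phi_{11} = rho(1)
  phi_{kk} = [rho(k) - sum_{j=1..k-1} phi_{k-1,j} rho(k-j)]
            / [1 - sum_{j=1..k-1} phi_{k-1,j} rho(j)],
  phi_{k,j} = phi_{k-1,j} - phi_{kk} phi_{k-1,k-j},  j = 1..k-1.
Step k = 1:
  phi_11 = rho(1) = -0.2042.
Step k = 2:
  phi_22 = [rho(2) - phi_11 rho(1)] / [1 - phi_11 rho(1)] = [-0.0139 - (-0.2042)(-0.2042)] / [1 - (-0.2042)(-0.2042)]
         = -0.05559764 / 0.95830236 = -0.058.
Therefore phi_{22} = -0.0580.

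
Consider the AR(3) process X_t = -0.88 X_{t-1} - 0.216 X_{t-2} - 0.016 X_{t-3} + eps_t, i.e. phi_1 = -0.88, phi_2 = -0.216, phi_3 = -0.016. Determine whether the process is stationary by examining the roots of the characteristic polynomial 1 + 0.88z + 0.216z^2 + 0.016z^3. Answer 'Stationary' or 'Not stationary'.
\text{Stationary}

The AR(p) characteristic polynomial is P(z) = 1 + 0.88z + 0.216z^2 + 0.016z^3.
Stationarity requires all roots to lie outside the unit circle, i.e. |z| > 1 for every root.
Degree 3: look for a simple real root z0 first, then factor out (1 - z/z0) and solve the remaining quadratic.
Testing z0 = -5: P(-5) = 1 + (0.88)(-5) + (0.216)(-5)^2 + (0.016)(-5)^3
  = 1 + (-4.4) + (5.4) + (-2) = 0.  So z_0 = -5 is a root, |z_0| = 5.
Divide out the factor (1 + 0.2 z) = (1 - z/z0) (since 1/z0 = -0.2):
  P(z) = (1 + 0.2 z)(1 + (0.68) z + (0.08) z^2)
  [check: z-coef 0.68 - (-0.2) = 0.88; z^2-coef 0.08 - (-0.2)(0.68) = 0.216; z^3-coef -(-0.2)(0.08) = 0.016.]
Remaining roots from the quadratic factor 1 + (0.68) z + (0.08) z^2:
  Set 1 + (0.68) z + (0.08) z^2 = 0, i.e. a z^2 + b z + c = 0 with a = 0.08, b = 0.68, c = 1.
  Discriminant D = b^2 - 4ac = (0.68)^2 - 4*(0.08)*1 = 0.4624 - (0.32) = 0.1424.
  D >= 0, so the roots are real: z = (-b +/- sqrt(D)) / (2a) = (-0.68 +/- 0.377359) / (0.16).
    z_1 = (-0.68 + 0.377359) / (0.16) = -1.8915,   |z_1| = 1.8915.
    z_2 = (-0.68 - 0.377359) / (0.16) = -6.6085,   |z_2| = 6.6085.
Moduli of all roots: 5.0000, 1.8915, 6.6085.
All moduli strictly greater than 1? Yes.
Verdict: Stationary.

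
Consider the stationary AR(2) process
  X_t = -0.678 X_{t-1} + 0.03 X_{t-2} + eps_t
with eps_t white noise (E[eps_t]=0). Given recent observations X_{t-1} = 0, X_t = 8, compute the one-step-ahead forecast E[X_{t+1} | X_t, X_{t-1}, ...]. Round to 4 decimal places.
E[X_{t+1} \mid \mathcal F_t] = -5.4240

For an AR(p) model X_t = c + sum_i phi_i X_{t-i} + eps_t, the
one-step-ahead conditional mean is
  E[X_{t+1} | X_t, ...] = c + sum_i phi_i X_{t+1-i}.
Substitute known values:
  E[X_{t+1} | ...] = (-0.678) * (8) + (0.03) * (0)
                   = -5.4240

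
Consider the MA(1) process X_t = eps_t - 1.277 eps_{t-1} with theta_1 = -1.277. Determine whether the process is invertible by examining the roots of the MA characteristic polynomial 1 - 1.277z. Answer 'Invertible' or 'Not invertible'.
\text{Not invertible}

The MA(q) characteristic polynomial is P(z) = 1 - 1.277z.
Invertibility requires all roots to lie outside the unit circle, i.e. |z| > 1 for every root.
This is linear in z: 1 + (-1.277) z = 0  =>  z = -1/(-1.277) = 0.783085,  |z| = 0.783085.
Moduli of all roots: 0.7831.
All moduli strictly greater than 1? No.
Verdict: Not invertible.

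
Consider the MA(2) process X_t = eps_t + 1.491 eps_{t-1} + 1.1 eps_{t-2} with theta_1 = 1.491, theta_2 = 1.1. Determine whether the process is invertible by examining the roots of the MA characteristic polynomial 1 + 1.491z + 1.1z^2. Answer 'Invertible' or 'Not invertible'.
\text{Not invertible}

The MA(q) characteristic polynomial is P(z) = 1 + 1.491z + 1.1z^2.
Invertibility requires all roots to lie outside the unit circle, i.e. |z| > 1 for every root.
Set 1 + (1.491) z + (1.1) z^2 = 0, i.e. a z^2 + b z + c = 0 with a = 1.1, b = 1.491, c = 1.
Discriminant D = b^2 - 4ac = (1.491)^2 - 4*(1.1)*1 = 2.223081 - (4.4) = -2.176919.
D < 0, so the roots are the complex-conjugate pair z = (-b +/- i sqrt(-D)) / (2a) = -0.6777 +/- 0.6707i.
For a conjugate pair |z|^2 = z * conj(z) = (product of roots) = c/a = 1/(1.1) = 0.909091, so |z| = sqrt(0.909091) = 0.9535 for both roots.
Moduli of all roots: 0.9535, 0.9535.
All moduli strictly greater than 1? No.
Verdict: Not invertible.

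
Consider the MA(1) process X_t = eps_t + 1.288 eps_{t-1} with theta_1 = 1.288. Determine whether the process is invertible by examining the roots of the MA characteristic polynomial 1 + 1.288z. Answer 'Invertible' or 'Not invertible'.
\text{Not invertible}

The MA(q) characteristic polynomial is P(z) = 1 + 1.288z.
Invertibility requires all roots to lie outside the unit circle, i.e. |z| > 1 for every root.
This is linear in z: 1 + (1.288) z = 0  =>  z = -1/(1.288) = -0.776398,  |z| = 0.776398.
Moduli of all roots: 0.7764.
All moduli strictly greater than 1? No.
Verdict: Not invertible.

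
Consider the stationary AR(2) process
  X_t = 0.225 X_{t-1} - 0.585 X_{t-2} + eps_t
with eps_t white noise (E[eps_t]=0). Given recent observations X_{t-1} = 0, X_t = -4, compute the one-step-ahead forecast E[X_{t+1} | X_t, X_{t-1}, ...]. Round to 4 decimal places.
E[X_{t+1} \mid \mathcal F_t] = -0.9000

For an AR(p) model X_t = c + sum_i phi_i X_{t-i} + eps_t, the
one-step-ahead conditional mean is
  E[X_{t+1} | X_t, ...] = c + sum_i phi_i X_{t+1-i}.
Substitute known values:
  E[X_{t+1} | ...] = (0.225) * (-4) + (-0.585) * (0)
                   = -0.9000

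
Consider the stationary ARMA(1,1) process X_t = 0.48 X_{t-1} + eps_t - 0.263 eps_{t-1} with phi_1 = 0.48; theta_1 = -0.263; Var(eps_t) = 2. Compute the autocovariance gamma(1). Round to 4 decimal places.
\gamma(1) = 0.4927

Multiply the model equation by X_{t-k} and take expectations. With theta_0 = psi_0 = 1 and psi_j the MA(infinity) weights, this gives
  gamma(k) - sum_i phi_i gamma(k-i) = c_k,
  c_k = sigma^2 * sum_{j=k..q} theta_j psi_{j-k}   (c_k = 0 for k > q),
using gamma(-m) = gamma(m).
psi-weights needed (psi_j = theta_j + sum_i phi_i psi_{j-i}):
  psi_1 = theta_1 + phi_1 = -0.263 + (0.48) = 0.217
Right-hand sides:
  c_0 = sigma^2 (1 + theta_1 psi_1) = 2 * (1 + (-0.263)(0.217)) = 2 * 0.942929 = 1.885858
  c_1 = sigma^2 theta_1 = 2 * (-0.263) = -0.526
  c_2 = 0
Equations for k = 0 and k = 1 (AR order 1):
  gamma(0) = phi_1 gamma(1) + c_0
  gamma(1) = phi_1 gamma(0) + c_1
Substituting the second into the first: gamma(0) (1 - phi_1^2) = c_0 + phi_1 c_1, so
  gamma(0) = (c_0 + phi_1 c_1) / (1 - phi_1^2) = (1.885858 + (0.48)(-0.526)) / (1 - (0.48)^2) = 1.633378 / 0.7696 = 2.122373.
  gamma(1) = phi_1 gamma(0) + c_1 = (0.48)(2.122373) + (-0.526) = 0.492739.
Therefore gamma(1) = 0.4927 (to 4 decimal places).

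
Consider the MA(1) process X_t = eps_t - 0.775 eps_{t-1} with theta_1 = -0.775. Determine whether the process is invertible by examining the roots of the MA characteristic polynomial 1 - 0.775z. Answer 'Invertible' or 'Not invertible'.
\text{Invertible}

The MA(q) characteristic polynomial is P(z) = 1 - 0.775z.
Invertibility requires all roots to lie outside the unit circle, i.e. |z| > 1 for every root.
This is linear in z: 1 + (-0.775) z = 0  =>  z = -1/(-0.775) = 1.290323,  |z| = 1.290323.
Moduli of all roots: 1.2903.
All moduli strictly greater than 1? Yes.
Verdict: Invertible.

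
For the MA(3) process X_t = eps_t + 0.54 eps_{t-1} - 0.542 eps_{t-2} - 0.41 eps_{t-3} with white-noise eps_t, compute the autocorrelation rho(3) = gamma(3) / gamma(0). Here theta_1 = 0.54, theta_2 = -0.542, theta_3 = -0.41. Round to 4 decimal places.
\rho(3) = -0.2338

For an MA(q) process with theta_0 = 1, the autocovariance is
  gamma(k) = sigma^2 * sum_{i=0..q-k} theta_i * theta_{i+k},
and rho(k) = gamma(k) / gamma(0). Sigma^2 cancels.
  numerator   = (1)*(-0.41) = -0.41.
  denominator = (1)^2 + (0.54)^2 + (-0.542)^2 + (-0.41)^2 = 1.753464.
  rho(3) = -0.41 / 1.753464 = -0.2338.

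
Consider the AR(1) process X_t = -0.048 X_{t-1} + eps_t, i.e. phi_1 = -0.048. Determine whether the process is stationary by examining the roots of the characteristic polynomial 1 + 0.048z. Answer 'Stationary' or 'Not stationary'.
\text{Stationary}

The AR(p) characteristic polynomial is P(z) = 1 + 0.048z.
Stationarity requires all roots to lie outside the unit circle, i.e. |z| > 1 for every root.
This is linear in z: 1 + (0.048) z = 0  =>  z = -1/(0.048) = -20.833333,  |z| = 20.833333.
Moduli of all roots: 20.8333.
All moduli strictly greater than 1? Yes.
Verdict: Stationary.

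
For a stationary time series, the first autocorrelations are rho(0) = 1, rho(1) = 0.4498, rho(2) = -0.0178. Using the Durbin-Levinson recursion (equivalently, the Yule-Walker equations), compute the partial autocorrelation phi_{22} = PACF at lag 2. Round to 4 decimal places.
\phi_{22} = -0.2760

The PACF at lag k is phi_{kk}, the last component of the solution
to the Yule-Walker system G_k phi = r_k where
  (G_k)_{ij} = rho(|i - j|), (r_k)_i = rho(i), i,j = 1..k.
Equivalently, Durbin-Levinson gives phi_{kk} iteratively:
  phi_{11} = rho(1)
  phi_{kk} = [rho(k) - sum_{j=1..k-1} phi_{k-1,j} rho(k-j)]
            / [1 - sum_{j=1..k-1} phi_{k-1,j} rho(j)],
  phi_{k,j} = phi_{k-1,j} - phi_{kk} phi_{k-1,k-j},  j = 1..k-1.
Step k = 1:
  phi_11 = rho(1) = 0.4498.
Step k = 2:
  phi_22 = [rho(2) - phi_11 rho(1)] / [1 - phi_11 rho(1)] = [-0.0178 - (0.4498)(0.4498)] / [1 - (0.4498)(0.4498)]
         = -0.22012004 / 0.79767996 = -0.276.
Therefore phi_{22} = -0.2760.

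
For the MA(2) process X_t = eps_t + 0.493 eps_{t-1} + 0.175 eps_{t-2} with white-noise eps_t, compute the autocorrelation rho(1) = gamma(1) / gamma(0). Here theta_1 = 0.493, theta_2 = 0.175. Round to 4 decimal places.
\rho(1) = 0.4548

For an MA(q) process with theta_0 = 1, the autocovariance is
  gamma(k) = sigma^2 * sum_{i=0..q-k} theta_i * theta_{i+k},
and rho(k) = gamma(k) / gamma(0). Sigma^2 cancels.
  numerator   = (1)*(0.493) + (0.493)*(0.175) = 0.579275.
  denominator = (1)^2 + (0.493)^2 + (0.175)^2 = 1.273674.
  rho(1) = 0.579275 / 1.273674 = 0.4548.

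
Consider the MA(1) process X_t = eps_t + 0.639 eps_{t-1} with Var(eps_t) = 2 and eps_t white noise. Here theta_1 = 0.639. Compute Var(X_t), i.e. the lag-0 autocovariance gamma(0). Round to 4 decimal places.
\gamma(0) = 2.8166

For an MA(q) process X_t = eps_t + sum_i theta_i eps_{t-i} with
Var(eps_t) = sigma^2, the variance is
  gamma(0) = sigma^2 * (1 + sum_i theta_i^2).
  sum_i theta_i^2 = (0.639)^2 = 0.408321.
  gamma(0) = 2 * (1 + 0.408321) = 2 * 1.408321 = 2.816642, which rounds to 2.8166.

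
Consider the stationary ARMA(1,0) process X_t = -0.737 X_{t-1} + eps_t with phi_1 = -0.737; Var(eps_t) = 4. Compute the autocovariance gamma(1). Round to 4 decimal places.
\gamma(1) = -6.4532

Multiply the model equation by X_{t-k} and take expectations. With theta_0 = psi_0 = 1 and psi_j the MA(infinity) weights, this gives
  gamma(k) - sum_i phi_i gamma(k-i) = c_k,
  c_k = sigma^2 * sum_{j=k..q} theta_j psi_{j-k}   (c_k = 0 for k > q),
using gamma(-m) = gamma(m).
Pure AR (q = 0): c_0 = sigma^2 = 4, c_k = 0 for k >= 1.
Equations for k = 0 and k = 1 (AR order 1):
  gamma(0) = phi_1 gamma(1) + c_0
  gamma(1) = phi_1 gamma(0) + c_1
Substituting the second into the first: gamma(0) (1 - phi_1^2) = c_0 + phi_1 c_1, so
  gamma(0) = c_0 / (1 - phi_1^2) = 4 / (1 - (-0.737)^2) = 4 / 0.456831 = 8.755973.
  gamma(1) = phi_1 gamma(0) = (-0.737)(8.755973) = -6.453152.
Therefore gamma(1) = -6.4532 (to 4 decimal places).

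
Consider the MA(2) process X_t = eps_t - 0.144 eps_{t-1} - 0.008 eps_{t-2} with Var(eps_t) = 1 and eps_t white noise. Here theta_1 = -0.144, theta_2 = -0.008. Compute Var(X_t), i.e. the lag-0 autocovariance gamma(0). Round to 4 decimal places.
\gamma(0) = 1.0208

For an MA(q) process X_t = eps_t + sum_i theta_i eps_{t-i} with
Var(eps_t) = sigma^2, the variance is
  gamma(0) = sigma^2 * (1 + sum_i theta_i^2).
  sum_i theta_i^2 = (-0.144)^2 + (-0.008)^2 = 0.020736 + 0.000064 = 0.0208.
  gamma(0) = 1 * (1 + 0.0208) = 1 * 1.0208 = 1.0208.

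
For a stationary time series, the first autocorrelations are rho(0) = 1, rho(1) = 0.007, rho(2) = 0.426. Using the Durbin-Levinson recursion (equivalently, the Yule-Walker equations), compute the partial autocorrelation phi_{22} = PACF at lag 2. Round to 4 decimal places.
\phi_{22} = 0.4260

The PACF at lag k is phi_{kk}, the last component of the solution
to the Yule-Walker system G_k phi = r_k where
  (G_k)_{ij} = rho(|i - j|), (r_k)_i = rho(i), i,j = 1..k.
Equivalently, Durbin-Levinson gives phi_{kk} iteratively:
  phi_{11} = rho(1)
  phi_{kk} = [rho(k) - sum_{j=1..k-1} phi_{k-1,j} rho(k-j)]
            / [1 - sum_{j=1..k-1} phi_{k-1,j} rho(j)],
  phi_{k,j} = phi_{k-1,j} - phi_{kk} phi_{k-1,k-j},  j = 1..k-1.
Step k = 1:
  phi_11 = rho(1) = 0.007.
Step k = 2:
  phi_22 = [rho(2) - phi_11 rho(1)] / [1 - phi_11 rho(1)] = [0.426 - (0.007)(0.007)] / [1 - (0.007)(0.007)]
         = 0.425951 / 0.999951 = 0.426.
Therefore phi_{22} = 0.4260.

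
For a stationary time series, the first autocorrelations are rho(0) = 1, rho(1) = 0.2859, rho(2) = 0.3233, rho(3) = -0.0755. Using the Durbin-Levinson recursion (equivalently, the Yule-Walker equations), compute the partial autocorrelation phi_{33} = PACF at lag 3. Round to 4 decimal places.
\phi_{33} = -0.2560

The PACF at lag k is phi_{kk}, the last component of the solution
to the Yule-Walker system G_k phi = r_k where
  (G_k)_{ij} = rho(|i - j|), (r_k)_i = rho(i), i,j = 1..k.
Equivalently, Durbin-Levinson gives phi_{kk} iteratively:
  phi_{11} = rho(1)
  phi_{kk} = [rho(k) - sum_{j=1..k-1} phi_{k-1,j} rho(k-j)]
            / [1 - sum_{j=1..k-1} phi_{k-1,j} rho(j)],
  phi_{k,j} = phi_{k-1,j} - phi_{kk} phi_{k-1,k-j},  j = 1..k-1.
Step k = 1:
  phi_11 = rho(1) = 0.2859.
Step k = 2:
  phi_22 = [rho(2) - phi_11 rho(1)] / [1 - phi_11 rho(1)] = [0.3233 - (0.2859)(0.2859)] / [1 - (0.2859)(0.2859)]
         = 0.24156119 / 0.91826119 = 0.263064.
  Update: phi_21 = phi_11 - phi_22 phi_11 = 0.2859 - (0.263064)(0.2859) = 0.21069.
Step k = 3:
  phi_33 = [rho(3) - phi_21 rho(2) - phi_22 rho(1)] / [1 - phi_21 rho(1) - phi_22 rho(2)]
    numerator   = -0.0755 - (0.21069)(0.3233) - (0.263064)(0.2859) = -0.21882602
    denominator = 1 - (0.21069)(0.2859) - (0.263064)(0.3233) = 0.85471521
  phi_33 = -0.21882602 / 0.85471521 = -0.256.
Therefore phi_{33} = -0.2560.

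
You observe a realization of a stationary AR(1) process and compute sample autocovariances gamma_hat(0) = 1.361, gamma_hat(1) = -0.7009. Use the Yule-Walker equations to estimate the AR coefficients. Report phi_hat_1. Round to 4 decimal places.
\hat\phi_{1} = -0.5150

The Yule-Walker equations for an AR(p) process read, in matrix form,
  Gamma_p phi = r_p,   with   (Gamma_p)_{ij} = gamma(|i - j|),
                       (r_p)_i = gamma(i),   i,j = 1..p.
Substitute the sample gammas (Toeplitz matrix and right-hand side of size 1):
  Gamma_p = [[1.361]]
  r_p     = [-0.7009]
With p = 1 this is the single equation gamma(0) phi_1 = gamma(1):
  phi_hat_1 = gamma(1) / gamma(0) = -0.7009 / 1.361 = -0.5150.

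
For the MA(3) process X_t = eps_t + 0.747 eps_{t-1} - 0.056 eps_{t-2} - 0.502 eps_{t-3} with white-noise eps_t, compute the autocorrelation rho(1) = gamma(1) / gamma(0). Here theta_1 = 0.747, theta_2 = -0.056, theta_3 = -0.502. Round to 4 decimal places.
\rho(1) = 0.4044

For an MA(q) process with theta_0 = 1, the autocovariance is
  gamma(k) = sigma^2 * sum_{i=0..q-k} theta_i * theta_{i+k},
and rho(k) = gamma(k) / gamma(0). Sigma^2 cancels.
  numerator   = (1)*(0.747) + (0.747)*(-0.056) + (-0.056)*(-0.502) = 0.73328.
  denominator = (1)^2 + (0.747)^2 + (-0.056)^2 + (-0.502)^2 = 1.813149.
  rho(1) = 0.73328 / 1.813149 = 0.4044.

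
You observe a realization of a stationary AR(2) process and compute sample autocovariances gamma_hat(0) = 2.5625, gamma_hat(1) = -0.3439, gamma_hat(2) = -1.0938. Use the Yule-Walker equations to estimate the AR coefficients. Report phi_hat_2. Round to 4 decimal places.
\hat\phi_{2} = -0.4530

The Yule-Walker equations for an AR(p) process read, in matrix form,
  Gamma_p phi = r_p,   with   (Gamma_p)_{ij} = gamma(|i - j|),
                       (r_p)_i = gamma(i),   i,j = 1..p.
Substitute the sample gammas (Toeplitz matrix and right-hand side of size 2):
  Gamma_p = [[2.5625, -0.3439], [-0.3439, 2.5625]]
  r_p     = [-0.3439, -1.0938]
Written out:
  2.5625 phi_1 - 0.3439 phi_2 = -0.3439
  -0.3439 phi_1 + 2.5625 phi_2 = -1.0938
Solve by Cramer's rule:
  det = gamma(0)^2 - gamma(1)^2 = (2.5625)^2 - (-0.3439)^2 = 6.56640625 - 0.11826721 = 6.44813904
  phi_hat_1 = [gamma(1) gamma(0) - gamma(1) gamma(2)] / det = [(-0.3439)(2.5625) - (-0.3439)(-1.0938)] / 6.44813904 = -1.25740157 / 6.44813904 = -0.195
  phi_hat_2 = [gamma(0) gamma(2) - gamma(1)^2] / det = [(2.5625)(-1.0938) - (-0.3439)^2] / 6.44813904 = -2.92112971 / 6.44813904 = -0.453
So phi_hat = [-0.1950, -0.4530].
Therefore phi_hat_2 = -0.4530.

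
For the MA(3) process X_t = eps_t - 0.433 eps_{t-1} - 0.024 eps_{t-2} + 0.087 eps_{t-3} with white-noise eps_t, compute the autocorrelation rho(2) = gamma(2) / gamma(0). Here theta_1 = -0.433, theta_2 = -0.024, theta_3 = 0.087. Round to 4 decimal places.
\rho(2) = -0.0516

For an MA(q) process with theta_0 = 1, the autocovariance is
  gamma(k) = sigma^2 * sum_{i=0..q-k} theta_i * theta_{i+k},
and rho(k) = gamma(k) / gamma(0). Sigma^2 cancels.
  numerator   = (1)*(-0.024) + (-0.433)*(0.087) = -0.061671.
  denominator = (1)^2 + (-0.433)^2 + (-0.024)^2 + (0.087)^2 = 1.195634.
  rho(2) = -0.061671 / 1.195634 = -0.0516.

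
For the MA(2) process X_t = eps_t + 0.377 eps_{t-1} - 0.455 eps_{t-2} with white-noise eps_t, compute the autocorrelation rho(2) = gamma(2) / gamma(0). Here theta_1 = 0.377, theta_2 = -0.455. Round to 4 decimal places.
\rho(2) = -0.3372

For an MA(q) process with theta_0 = 1, the autocovariance is
  gamma(k) = sigma^2 * sum_{i=0..q-k} theta_i * theta_{i+k},
and rho(k) = gamma(k) / gamma(0). Sigma^2 cancels.
  numerator   = (1)*(-0.455) = -0.455.
  denominator = (1)^2 + (0.377)^2 + (-0.455)^2 = 1.349154.
  rho(2) = -0.455 / 1.349154 = -0.3372.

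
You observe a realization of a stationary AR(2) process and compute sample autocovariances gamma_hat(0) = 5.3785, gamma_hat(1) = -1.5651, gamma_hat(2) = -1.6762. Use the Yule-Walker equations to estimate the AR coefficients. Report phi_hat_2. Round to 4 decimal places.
\hat\phi_{2} = -0.4330

The Yule-Walker equations for an AR(p) process read, in matrix form,
  Gamma_p phi = r_p,   with   (Gamma_p)_{ij} = gamma(|i - j|),
                       (r_p)_i = gamma(i),   i,j = 1..p.
Substitute the sample gammas (Toeplitz matrix and right-hand side of size 2):
  Gamma_p = [[5.3785, -1.5651], [-1.5651, 5.3785]]
  r_p     = [-1.5651, -1.6762]
Written out:
  5.3785 phi_1 - 1.5651 phi_2 = -1.5651
  -1.5651 phi_1 + 5.3785 phi_2 = -1.6762
Solve by Cramer's rule:
  det = gamma(0)^2 - gamma(1)^2 = (5.3785)^2 - (-1.5651)^2 = 28.92826225 - 2.44953801 = 26.47872424
  phi_hat_1 = [gamma(1) gamma(0) - gamma(1) gamma(2)] / det = [(-1.5651)(5.3785) - (-1.5651)(-1.6762)] / 26.47872424 = -11.04131097 / 26.47872424 = -0.417
  phi_hat_2 = [gamma(0) gamma(2) - gamma(1)^2] / det = [(5.3785)(-1.6762) - (-1.5651)^2] / 26.47872424 = -11.46497971 / 26.47872424 = -0.433
So phi_hat = [-0.4170, -0.4330].
Therefore phi_hat_2 = -0.4330.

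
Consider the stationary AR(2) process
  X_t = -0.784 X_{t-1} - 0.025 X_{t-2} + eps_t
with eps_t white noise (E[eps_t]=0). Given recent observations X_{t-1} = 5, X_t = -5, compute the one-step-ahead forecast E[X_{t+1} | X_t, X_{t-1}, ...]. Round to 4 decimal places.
E[X_{t+1} \mid \mathcal F_t] = 3.7950

For an AR(p) model X_t = c + sum_i phi_i X_{t-i} + eps_t, the
one-step-ahead conditional mean is
  E[X_{t+1} | X_t, ...] = c + sum_i phi_i X_{t+1-i}.
Substitute known values:
  E[X_{t+1} | ...] = (-0.784) * (-5) + (-0.025) * (5)
                   = 3.7950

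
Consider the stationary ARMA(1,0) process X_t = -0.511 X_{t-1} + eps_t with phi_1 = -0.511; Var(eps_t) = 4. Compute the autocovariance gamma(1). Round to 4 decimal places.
\gamma(1) = -2.7664

Multiply the model equation by X_{t-k} and take expectations. With theta_0 = psi_0 = 1 and psi_j the MA(infinity) weights, this gives
  gamma(k) - sum_i phi_i gamma(k-i) = c_k,
  c_k = sigma^2 * sum_{j=k..q} theta_j psi_{j-k}   (c_k = 0 for k > q),
using gamma(-m) = gamma(m).
Pure AR (q = 0): c_0 = sigma^2 = 4, c_k = 0 for k >= 1.
Equations for k = 0 and k = 1 (AR order 1):
  gamma(0) = phi_1 gamma(1) + c_0
  gamma(1) = phi_1 gamma(0) + c_1
Substituting the second into the first: gamma(0) (1 - phi_1^2) = c_0 + phi_1 c_1, so
  gamma(0) = c_0 / (1 - phi_1^2) = 4 / (1 - (-0.511)^2) = 4 / 0.738879 = 5.413606.
  gamma(1) = phi_1 gamma(0) = (-0.511)(5.413606) = -2.766353.
Therefore gamma(1) = -2.7664 (to 4 decimal places).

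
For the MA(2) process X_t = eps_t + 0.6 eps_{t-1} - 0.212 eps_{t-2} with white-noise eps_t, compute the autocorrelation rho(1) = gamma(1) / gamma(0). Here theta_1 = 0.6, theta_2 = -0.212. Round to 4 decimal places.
\rho(1) = 0.3365

For an MA(q) process with theta_0 = 1, the autocovariance is
  gamma(k) = sigma^2 * sum_{i=0..q-k} theta_i * theta_{i+k},
and rho(k) = gamma(k) / gamma(0). Sigma^2 cancels.
  numerator   = (1)*(0.6) + (0.6)*(-0.212) = 0.4728.
  denominator = (1)^2 + (0.6)^2 + (-0.212)^2 = 1.404944.
  rho(1) = 0.4728 / 1.404944 = 0.3365.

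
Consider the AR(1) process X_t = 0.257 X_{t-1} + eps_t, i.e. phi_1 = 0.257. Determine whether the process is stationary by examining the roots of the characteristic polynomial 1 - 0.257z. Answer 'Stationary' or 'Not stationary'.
\text{Stationary}

The AR(p) characteristic polynomial is P(z) = 1 - 0.257z.
Stationarity requires all roots to lie outside the unit circle, i.e. |z| > 1 for every root.
This is linear in z: 1 + (-0.257) z = 0  =>  z = -1/(-0.257) = 3.891051,  |z| = 3.891051.
Moduli of all roots: 3.8911.
All moduli strictly greater than 1? Yes.
Verdict: Stationary.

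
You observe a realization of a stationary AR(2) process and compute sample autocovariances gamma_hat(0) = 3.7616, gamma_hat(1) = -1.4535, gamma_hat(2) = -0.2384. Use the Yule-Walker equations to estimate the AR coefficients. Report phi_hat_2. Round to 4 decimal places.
\hat\phi_{2} = -0.2500

The Yule-Walker equations for an AR(p) process read, in matrix form,
  Gamma_p phi = r_p,   with   (Gamma_p)_{ij} = gamma(|i - j|),
                       (r_p)_i = gamma(i),   i,j = 1..p.
Substitute the sample gammas (Toeplitz matrix and right-hand side of size 2):
  Gamma_p = [[3.7616, -1.4535], [-1.4535, 3.7616]]
  r_p     = [-1.4535, -0.2384]
Written out:
  3.7616 phi_1 - 1.4535 phi_2 = -1.4535
  -1.4535 phi_1 + 3.7616 phi_2 = -0.2384
Solve by Cramer's rule:
  det = gamma(0)^2 - gamma(1)^2 = (3.7616)^2 - (-1.4535)^2 = 14.14963456 - 2.11266225 = 12.03697231
  phi_hat_1 = [gamma(1) gamma(0) - gamma(1) gamma(2)] / det = [(-1.4535)(3.7616) - (-1.4535)(-0.2384)] / 12.03697231 = -5.814 / 12.03697231 = -0.483
  phi_hat_2 = [gamma(0) gamma(2) - gamma(1)^2] / det = [(3.7616)(-0.2384) - (-1.4535)^2] / 12.03697231 = -3.00942769 / 12.03697231 = -0.25
So phi_hat = [-0.4830, -0.2500].
Therefore phi_hat_2 = -0.2500.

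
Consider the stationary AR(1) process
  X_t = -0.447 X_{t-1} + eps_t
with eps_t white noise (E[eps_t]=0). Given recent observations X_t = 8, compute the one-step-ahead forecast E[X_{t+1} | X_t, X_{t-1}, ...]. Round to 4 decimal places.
E[X_{t+1} \mid \mathcal F_t] = -3.5760

For an AR(p) model X_t = c + sum_i phi_i X_{t-i} + eps_t, the
one-step-ahead conditional mean is
  E[X_{t+1} | X_t, ...] = c + sum_i phi_i X_{t+1-i}.
Substitute known values:
  E[X_{t+1} | ...] = (-0.447) * (8)
                   = -3.5760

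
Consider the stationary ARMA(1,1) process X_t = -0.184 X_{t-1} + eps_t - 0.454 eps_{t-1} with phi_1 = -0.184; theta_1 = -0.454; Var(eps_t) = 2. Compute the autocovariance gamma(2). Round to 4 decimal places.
\gamma(2) = 0.2633

Multiply the model equation by X_{t-k} and take expectations. With theta_0 = psi_0 = 1 and psi_j the MA(infinity) weights, this gives
  gamma(k) - sum_i phi_i gamma(k-i) = c_k,
  c_k = sigma^2 * sum_{j=k..q} theta_j psi_{j-k}   (c_k = 0 for k > q),
using gamma(-m) = gamma(m).
psi-weights needed (psi_j = theta_j + sum_i phi_i psi_{j-i}):
  psi_1 = theta_1 + phi_1 = -0.454 + (-0.184) = -0.638
Right-hand sides:
  c_0 = sigma^2 (1 + theta_1 psi_1) = 2 * (1 + (-0.454)(-0.638)) = 2 * 1.289652 = 2.579304
  c_1 = sigma^2 theta_1 = 2 * (-0.454) = -0.908
  c_2 = 0
Equations for k = 0 and k = 1 (AR order 1):
  gamma(0) = phi_1 gamma(1) + c_0
  gamma(1) = phi_1 gamma(0) + c_1
Substituting the second into the first: gamma(0) (1 - phi_1^2) = c_0 + phi_1 c_1, so
  gamma(0) = (c_0 + phi_1 c_1) / (1 - phi_1^2) = (2.579304 + (-0.184)(-0.908)) / (1 - (-0.184)^2) = 2.746376 / 0.966144 = 2.842616.
  gamma(1) = phi_1 gamma(0) + c_1 = (-0.184)(2.842616) + (-0.908) = -1.431041.
For k = 2 (> q): gamma(2) = phi_1 gamma(1) = (-0.184)(-1.431041) = 0.263312.
Therefore gamma(2) = 0.2633 (to 4 decimal places).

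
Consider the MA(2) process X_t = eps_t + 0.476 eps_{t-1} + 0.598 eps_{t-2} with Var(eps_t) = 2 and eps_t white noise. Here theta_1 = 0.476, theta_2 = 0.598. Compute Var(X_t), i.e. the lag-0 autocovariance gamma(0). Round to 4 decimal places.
\gamma(0) = 3.1684

For an MA(q) process X_t = eps_t + sum_i theta_i eps_{t-i} with
Var(eps_t) = sigma^2, the variance is
  gamma(0) = sigma^2 * (1 + sum_i theta_i^2).
  sum_i theta_i^2 = (0.476)^2 + (0.598)^2 = 0.226576 + 0.357604 = 0.58418.
  gamma(0) = 2 * (1 + 0.58418) = 2 * 1.58418 = 3.16836, which rounds to 3.1684.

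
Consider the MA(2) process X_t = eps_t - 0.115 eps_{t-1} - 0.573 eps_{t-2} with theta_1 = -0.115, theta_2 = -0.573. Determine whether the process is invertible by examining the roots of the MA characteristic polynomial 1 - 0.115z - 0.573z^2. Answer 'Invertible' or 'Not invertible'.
\text{Invertible}

The MA(q) characteristic polynomial is P(z) = 1 - 0.115z - 0.573z^2.
Invertibility requires all roots to lie outside the unit circle, i.e. |z| > 1 for every root.
Set 1 + (-0.115) z + (-0.573) z^2 = 0, i.e. a z^2 + b z + c = 0 with a = -0.573, b = -0.115, c = 1.
Discriminant D = b^2 - 4ac = (-0.115)^2 - 4*(-0.573)*1 = 0.013225 - (-2.292) = 2.305225.
D >= 0, so the roots are real: z = (-b +/- sqrt(D)) / (2a) = (0.115 +/- 1.518297) / (-1.146).
  z_1 = (0.115 + 1.518297) / (-1.146) = -1.4252,   |z_1| = 1.4252.
  z_2 = (0.115 - 1.518297) / (-1.146) = 1.2245,   |z_2| = 1.2245.
Moduli of all roots: 1.4252, 1.2245.
All moduli strictly greater than 1? Yes.
Verdict: Invertible.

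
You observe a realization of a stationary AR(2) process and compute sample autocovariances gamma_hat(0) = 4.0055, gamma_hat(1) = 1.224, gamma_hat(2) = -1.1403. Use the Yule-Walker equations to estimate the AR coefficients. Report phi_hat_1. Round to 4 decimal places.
\hat\phi_{1} = 0.4330

The Yule-Walker equations for an AR(p) process read, in matrix form,
  Gamma_p phi = r_p,   with   (Gamma_p)_{ij} = gamma(|i - j|),
                       (r_p)_i = gamma(i),   i,j = 1..p.
Substitute the sample gammas (Toeplitz matrix and right-hand side of size 2):
  Gamma_p = [[4.0055, 1.224], [1.224, 4.0055]]
  r_p     = [1.224, -1.1403]
Written out:
  4.0055 phi_1 + 1.224 phi_2 = 1.224
  1.224 phi_1 + 4.0055 phi_2 = -1.1403
Solve by Cramer's rule:
  det = gamma(0)^2 - gamma(1)^2 = (4.0055)^2 - (1.224)^2 = 16.04403025 - 1.498176 = 14.54585425
  phi_hat_1 = [gamma(1) gamma(0) - gamma(1) gamma(2)] / det = [(1.224)(4.0055) - (1.224)(-1.1403)] / 14.54585425 = 6.2984592 / 14.54585425 = 0.433
  phi_hat_2 = [gamma(0) gamma(2) - gamma(1)^2] / det = [(4.0055)(-1.1403) - (1.224)^2] / 14.54585425 = -6.06564765 / 14.54585425 = -0.417
So phi_hat = [0.4330, -0.4170].
Therefore phi_hat_1 = 0.4330.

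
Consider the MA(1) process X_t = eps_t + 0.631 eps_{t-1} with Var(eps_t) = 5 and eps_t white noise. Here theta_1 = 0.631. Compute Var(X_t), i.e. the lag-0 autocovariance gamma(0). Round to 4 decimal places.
\gamma(0) = 6.9908

For an MA(q) process X_t = eps_t + sum_i theta_i eps_{t-i} with
Var(eps_t) = sigma^2, the variance is
  gamma(0) = sigma^2 * (1 + sum_i theta_i^2).
  sum_i theta_i^2 = (0.631)^2 = 0.398161.
  gamma(0) = 5 * (1 + 0.398161) = 5 * 1.398161 = 6.990805, which rounds to 6.9908.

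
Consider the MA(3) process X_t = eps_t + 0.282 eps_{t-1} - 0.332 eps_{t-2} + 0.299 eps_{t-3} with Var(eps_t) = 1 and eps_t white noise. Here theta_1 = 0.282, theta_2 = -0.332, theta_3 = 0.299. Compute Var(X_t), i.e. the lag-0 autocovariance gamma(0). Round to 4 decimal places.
\gamma(0) = 1.2791

For an MA(q) process X_t = eps_t + sum_i theta_i eps_{t-i} with
Var(eps_t) = sigma^2, the variance is
  gamma(0) = sigma^2 * (1 + sum_i theta_i^2).
  sum_i theta_i^2 = (0.282)^2 + (-0.332)^2 + (0.299)^2 = 0.079524 + 0.110224 + 0.089401 = 0.279149.
  gamma(0) = 1 * (1 + 0.279149) = 1 * 1.279149 = 1.279149, which rounds to 1.2791.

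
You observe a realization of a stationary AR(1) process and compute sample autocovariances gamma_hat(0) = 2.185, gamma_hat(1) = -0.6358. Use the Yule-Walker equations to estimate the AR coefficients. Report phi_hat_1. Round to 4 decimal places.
\hat\phi_{1} = -0.2910

The Yule-Walker equations for an AR(p) process read, in matrix form,
  Gamma_p phi = r_p,   with   (Gamma_p)_{ij} = gamma(|i - j|),
                       (r_p)_i = gamma(i),   i,j = 1..p.
Substitute the sample gammas (Toeplitz matrix and right-hand side of size 1):
  Gamma_p = [[2.185]]
  r_p     = [-0.6358]
With p = 1 this is the single equation gamma(0) phi_1 = gamma(1):
  phi_hat_1 = gamma(1) / gamma(0) = -0.6358 / 2.185 = -0.2910.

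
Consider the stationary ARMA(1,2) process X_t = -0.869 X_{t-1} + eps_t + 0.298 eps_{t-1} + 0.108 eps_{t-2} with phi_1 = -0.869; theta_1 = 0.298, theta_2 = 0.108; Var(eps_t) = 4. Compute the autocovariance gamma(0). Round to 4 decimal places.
\gamma(0) = 11.2682

Multiply the model equation by X_{t-k} and take expectations. With theta_0 = psi_0 = 1 and psi_j the MA(infinity) weights, this gives
  gamma(k) - sum_i phi_i gamma(k-i) = c_k,
  c_k = sigma^2 * sum_{j=k..q} theta_j psi_{j-k}   (c_k = 0 for k > q),
using gamma(-m) = gamma(m).
psi-weights needed (psi_j = theta_j + sum_i phi_i psi_{j-i}):
  psi_1 = theta_1 + phi_1 = 0.298 + (-0.869) = -0.571
  psi_2 = theta_2 + phi_1 psi_1 = 0.108 + (-0.869)(-0.571) = 0.604199
Right-hand sides:
  c_0 = sigma^2 (1 + theta_1 psi_1 + theta_2 psi_2) = 4 * (1 + (0.298)(-0.571) + (0.108)(0.604199)) = 4 * 0.895095 = 3.580382
  c_1 = sigma^2 (theta_1 + theta_2 psi_1) = 4 * (0.298 + (0.108)(-0.571)) = 0.945328
  c_2 = sigma^2 theta_2 = 4 * (0.108) = 0.432
Equations for k = 0 and k = 1 (AR order 1):
  gamma(0) = phi_1 gamma(1) + c_0
  gamma(1) = phi_1 gamma(0) + c_1
Substituting the second into the first: gamma(0) (1 - phi_1^2) = c_0 + phi_1 c_1, so
  gamma(0) = (c_0 + phi_1 c_1) / (1 - phi_1^2) = (3.580382 + (-0.869)(0.945328)) / (1 - (-0.869)^2) = 2.758892 / 0.244839 = 11.268188.
Therefore gamma(0) = 11.2682 (to 4 decimal places).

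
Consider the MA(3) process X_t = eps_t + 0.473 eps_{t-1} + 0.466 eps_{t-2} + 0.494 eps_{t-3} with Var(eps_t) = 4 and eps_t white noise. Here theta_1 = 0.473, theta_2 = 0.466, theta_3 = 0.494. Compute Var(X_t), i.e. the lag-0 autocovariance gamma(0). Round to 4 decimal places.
\gamma(0) = 6.7397

For an MA(q) process X_t = eps_t + sum_i theta_i eps_{t-i} with
Var(eps_t) = sigma^2, the variance is
  gamma(0) = sigma^2 * (1 + sum_i theta_i^2).
  sum_i theta_i^2 = (0.473)^2 + (0.466)^2 + (0.494)^2 = 0.223729 + 0.217156 + 0.244036 = 0.684921.
  gamma(0) = 4 * (1 + 0.684921) = 4 * 1.684921 = 6.739684, which rounds to 6.7397.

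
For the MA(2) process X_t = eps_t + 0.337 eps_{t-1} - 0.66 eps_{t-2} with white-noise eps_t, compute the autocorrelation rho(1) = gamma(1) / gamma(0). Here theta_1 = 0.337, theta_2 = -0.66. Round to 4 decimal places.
\rho(1) = 0.0740

For an MA(q) process with theta_0 = 1, the autocovariance is
  gamma(k) = sigma^2 * sum_{i=0..q-k} theta_i * theta_{i+k},
and rho(k) = gamma(k) / gamma(0). Sigma^2 cancels.
  numerator   = (1)*(0.337) + (0.337)*(-0.66) = 0.11458.
  denominator = (1)^2 + (0.337)^2 + (-0.66)^2 = 1.549169.
  rho(1) = 0.11458 / 1.549169 = 0.0740.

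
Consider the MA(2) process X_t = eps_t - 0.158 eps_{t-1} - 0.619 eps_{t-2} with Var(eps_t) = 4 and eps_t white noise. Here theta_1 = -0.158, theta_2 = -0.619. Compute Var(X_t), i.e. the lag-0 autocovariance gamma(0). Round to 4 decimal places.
\gamma(0) = 5.6325

For an MA(q) process X_t = eps_t + sum_i theta_i eps_{t-i} with
Var(eps_t) = sigma^2, the variance is
  gamma(0) = sigma^2 * (1 + sum_i theta_i^2).
  sum_i theta_i^2 = (-0.158)^2 + (-0.619)^2 = 0.024964 + 0.383161 = 0.408125.
  gamma(0) = 4 * (1 + 0.408125) = 4 * 1.408125 = 5.6325.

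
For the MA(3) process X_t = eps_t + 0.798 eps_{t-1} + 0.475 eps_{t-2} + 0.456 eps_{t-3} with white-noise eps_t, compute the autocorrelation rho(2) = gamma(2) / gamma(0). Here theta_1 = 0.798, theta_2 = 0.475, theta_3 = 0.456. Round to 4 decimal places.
\rho(2) = 0.4052

For an MA(q) process with theta_0 = 1, the autocovariance is
  gamma(k) = sigma^2 * sum_{i=0..q-k} theta_i * theta_{i+k},
and rho(k) = gamma(k) / gamma(0). Sigma^2 cancels.
  numerator   = (1)*(0.475) + (0.798)*(0.456) = 0.838888.
  denominator = (1)^2 + (0.798)^2 + (0.475)^2 + (0.456)^2 = 2.070365.
  rho(2) = 0.838888 / 2.070365 = 0.4052.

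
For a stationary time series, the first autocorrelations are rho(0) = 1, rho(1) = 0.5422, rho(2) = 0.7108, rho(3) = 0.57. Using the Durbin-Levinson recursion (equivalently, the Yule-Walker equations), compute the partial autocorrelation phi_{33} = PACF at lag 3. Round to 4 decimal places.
\phi_{33} = 0.2001

The PACF at lag k is phi_{kk}, the last component of the solution
to the Yule-Walker system G_k phi = r_k where
  (G_k)_{ij} = rho(|i - j|), (r_k)_i = rho(i), i,j = 1..k.
Equivalently, Durbin-Levinson gives phi_{kk} iteratively:
  phi_{11} = rho(1)
  phi_{kk} = [rho(k) - sum_{j=1..k-1} phi_{k-1,j} rho(k-j)]
            / [1 - sum_{j=1..k-1} phi_{k-1,j} rho(j)],
  phi_{k,j} = phi_{k-1,j} - phi_{kk} phi_{k-1,k-j},  j = 1..k-1.
Step k = 1:
  phi_11 = rho(1) = 0.5422.
Step k = 2:
  phi_22 = [rho(2) - phi_11 rho(1)] / [1 - phi_11 rho(1)] = [0.7108 - (0.5422)(0.5422)] / [1 - (0.5422)(0.5422)]
         = 0.41681916 / 0.70601916 = 0.590379.
  Update: phi_21 = phi_11 - phi_22 phi_11 = 0.5422 - (0.590379)(0.5422) = 0.222096.
Step k = 3:
  phi_33 = [rho(3) - phi_21 rho(2) - phi_22 rho(1)] / [1 - phi_21 rho(1) - phi_22 rho(2)]
    numerator   = 0.57 - (0.222096)(0.7108) - (0.590379)(0.5422) = 0.09203025
    denominator = 1 - (0.222096)(0.5422) - (0.590379)(0.7108) = 0.45993772
  phi_33 = 0.09203025 / 0.45993772 = 0.2001.
Therefore phi_{33} = 0.2001.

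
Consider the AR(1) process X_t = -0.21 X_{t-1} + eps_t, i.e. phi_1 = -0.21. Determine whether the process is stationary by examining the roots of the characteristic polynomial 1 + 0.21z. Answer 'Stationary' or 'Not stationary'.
\text{Stationary}

The AR(p) characteristic polynomial is P(z) = 1 + 0.21z.
Stationarity requires all roots to lie outside the unit circle, i.e. |z| > 1 for every root.
This is linear in z: 1 + (0.21) z = 0  =>  z = -1/(0.21) = -4.761905,  |z| = 4.761905.
Moduli of all roots: 4.7619.
All moduli strictly greater than 1? Yes.
Verdict: Stationary.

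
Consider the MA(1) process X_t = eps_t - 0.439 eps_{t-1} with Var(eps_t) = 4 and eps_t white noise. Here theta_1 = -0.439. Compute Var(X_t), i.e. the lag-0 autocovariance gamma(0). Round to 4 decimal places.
\gamma(0) = 4.7709

For an MA(q) process X_t = eps_t + sum_i theta_i eps_{t-i} with
Var(eps_t) = sigma^2, the variance is
  gamma(0) = sigma^2 * (1 + sum_i theta_i^2).
  sum_i theta_i^2 = (-0.439)^2 = 0.192721.
  gamma(0) = 4 * (1 + 0.192721) = 4 * 1.192721 = 4.770884, which rounds to 4.7709.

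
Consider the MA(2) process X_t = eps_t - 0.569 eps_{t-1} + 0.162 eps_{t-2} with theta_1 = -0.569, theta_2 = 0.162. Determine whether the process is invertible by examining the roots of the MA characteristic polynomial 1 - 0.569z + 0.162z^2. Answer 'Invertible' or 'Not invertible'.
\text{Invertible}

The MA(q) characteristic polynomial is P(z) = 1 - 0.569z + 0.162z^2.
Invertibility requires all roots to lie outside the unit circle, i.e. |z| > 1 for every root.
Set 1 + (-0.569) z + (0.162) z^2 = 0, i.e. a z^2 + b z + c = 0 with a = 0.162, b = -0.569, c = 1.
Discriminant D = b^2 - 4ac = (-0.569)^2 - 4*(0.162)*1 = 0.323761 - (0.648) = -0.324239.
D < 0, so the roots are the complex-conjugate pair z = (-b +/- i sqrt(-D)) / (2a) = 1.7562 +/- 1.7575i.
For a conjugate pair |z|^2 = z * conj(z) = (product of roots) = c/a = 1/(0.162) = 6.17284, so |z| = sqrt(6.17284) = 2.4845 for both roots.
Moduli of all roots: 2.4845, 2.4845.
All moduli strictly greater than 1? Yes.
Verdict: Invertible.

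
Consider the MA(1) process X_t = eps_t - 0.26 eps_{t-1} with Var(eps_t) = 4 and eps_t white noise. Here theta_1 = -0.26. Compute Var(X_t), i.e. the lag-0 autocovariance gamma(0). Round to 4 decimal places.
\gamma(0) = 4.2704

For an MA(q) process X_t = eps_t + sum_i theta_i eps_{t-i} with
Var(eps_t) = sigma^2, the variance is
  gamma(0) = sigma^2 * (1 + sum_i theta_i^2).
  sum_i theta_i^2 = (-0.26)^2 = 0.0676.
  gamma(0) = 4 * (1 + 0.0676) = 4 * 1.0676 = 4.2704.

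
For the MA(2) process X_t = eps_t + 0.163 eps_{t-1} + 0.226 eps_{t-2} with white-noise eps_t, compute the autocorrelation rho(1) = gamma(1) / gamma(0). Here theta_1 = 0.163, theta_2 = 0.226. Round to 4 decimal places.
\rho(1) = 0.1854

For an MA(q) process with theta_0 = 1, the autocovariance is
  gamma(k) = sigma^2 * sum_{i=0..q-k} theta_i * theta_{i+k},
and rho(k) = gamma(k) / gamma(0). Sigma^2 cancels.
  numerator   = (1)*(0.163) + (0.163)*(0.226) = 0.199838.
  denominator = (1)^2 + (0.163)^2 + (0.226)^2 = 1.077645.
  rho(1) = 0.199838 / 1.077645 = 0.1854.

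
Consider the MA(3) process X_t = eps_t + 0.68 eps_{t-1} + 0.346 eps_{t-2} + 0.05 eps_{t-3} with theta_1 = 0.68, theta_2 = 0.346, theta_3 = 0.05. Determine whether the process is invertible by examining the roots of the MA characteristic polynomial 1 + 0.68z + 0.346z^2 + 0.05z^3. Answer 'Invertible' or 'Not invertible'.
\text{Invertible}

The MA(q) characteristic polynomial is P(z) = 1 + 0.68z + 0.346z^2 + 0.05z^3.
Invertibility requires all roots to lie outside the unit circle, i.e. |z| > 1 for every root.
Degree 3: look for a simple real root z0 first, then factor out (1 - z/z0) and solve the remaining quadratic.
Testing z0 = -5: P(-5) = 1 + (0.68)(-5) + (0.346)(-5)^2 + (0.05)(-5)^3
  = 1 + (-3.4) + (8.65) + (-6.25) = 0.  So z_0 = -5 is a root, |z_0| = 5.
Divide out the factor (1 + 0.2 z) = (1 - z/z0) (since 1/z0 = -0.2):
  P(z) = (1 + 0.2 z)(1 + (0.48) z + (0.25) z^2)
  [check: z-coef 0.48 - (-0.2) = 0.68; z^2-coef 0.25 - (-0.2)(0.48) = 0.346; z^3-coef -(-0.2)(0.25) = 0.05.]
Remaining roots from the quadratic factor 1 + (0.48) z + (0.25) z^2:
  Set 1 + (0.48) z + (0.25) z^2 = 0, i.e. a z^2 + b z + c = 0 with a = 0.25, b = 0.48, c = 1.
  Discriminant D = b^2 - 4ac = (0.48)^2 - 4*(0.25)*1 = 0.2304 - (1) = -0.7696.
  D < 0, so the roots are the complex-conjugate pair z = (-b +/- i sqrt(-D)) / (2a) = -0.96 +/- 1.7545i.
  For a conjugate pair |z|^2 = z * conj(z) = (product of roots) = c/a = 1/(0.25) = 4, so |z| = sqrt(4) = 2 for both roots.
Moduli of all roots: 5.0000, 2.0000, 2.0000.
All moduli strictly greater than 1? Yes.
Verdict: Invertible.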